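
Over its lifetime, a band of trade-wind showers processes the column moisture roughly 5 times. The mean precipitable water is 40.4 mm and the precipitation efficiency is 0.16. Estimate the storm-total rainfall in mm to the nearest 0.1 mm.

rainfall ≈ 32.3 mm

Each cycle deposits ε × PW = 0.16 × 40.4 = 6.464 mm.
Over 5 cycles: 5 × 6.464 = 32.3 mm.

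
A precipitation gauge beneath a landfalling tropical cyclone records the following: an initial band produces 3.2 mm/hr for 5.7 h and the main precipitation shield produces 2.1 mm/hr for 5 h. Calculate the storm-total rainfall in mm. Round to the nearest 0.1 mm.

Total = Σ Rᵢ Δtᵢ = 3.2 × 5.7 + 2.1 × 5
      = 18.24 + 10.5 = 28.7 mm.

total ≈ 28.7 mm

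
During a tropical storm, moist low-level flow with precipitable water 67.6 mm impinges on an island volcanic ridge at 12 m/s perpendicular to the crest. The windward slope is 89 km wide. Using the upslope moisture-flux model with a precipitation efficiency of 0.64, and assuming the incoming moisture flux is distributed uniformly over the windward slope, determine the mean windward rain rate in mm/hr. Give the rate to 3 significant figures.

Incoming column moisture flux per unit ridge length: F = V × PW = 12 × 67.6 = 811.2 mm·m/s.
Spread over the 89 km slope with efficiency ε = 0.64: R = ε·F/W = 0.64 × 811.2 / 89000 m = 5.833e-03 mm/s.
R = 5.833e-03 × 3600 = 21.0 mm/hr.

R ≈ 21.0 mm/hr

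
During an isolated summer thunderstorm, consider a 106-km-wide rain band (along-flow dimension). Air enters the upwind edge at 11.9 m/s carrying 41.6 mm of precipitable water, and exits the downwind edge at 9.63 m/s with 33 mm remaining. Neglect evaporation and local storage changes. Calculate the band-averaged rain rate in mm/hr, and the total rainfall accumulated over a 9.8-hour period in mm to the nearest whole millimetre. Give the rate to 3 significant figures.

R ≈ 6.02 mm/hr; total ≈ 59 mm

Column moisture flux per unit crosswind length is F = V × PW.
Inflow: F_in = 11.9 × 41.6 = 495.04 mm·m/s
Outflow: F_out = 9.63 × 33 = 317.79 mm·m/s
Steady-state rate R = (F_in − F_out)/L = (495.04 − 317.79) / 106000 m = 1.672e-03 mm/s.
R = 1.672e-03 × 3600 = 6.02 mm/hr.
Over 9.8 h: total = 6.02 × 9.8 = 58.996 ≈ 59 mm.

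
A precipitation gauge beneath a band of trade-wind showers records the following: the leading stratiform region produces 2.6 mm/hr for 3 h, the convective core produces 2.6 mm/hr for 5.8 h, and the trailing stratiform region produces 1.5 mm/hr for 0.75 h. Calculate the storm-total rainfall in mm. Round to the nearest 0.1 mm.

Total = Σ Rᵢ Δtᵢ = 2.6 × 3 + 2.6 × 5.8 + 1.5 × 0.75
      = 7.8 + 15.08 + 1.125 = 24.0 mm.

total ≈ 24.0 mm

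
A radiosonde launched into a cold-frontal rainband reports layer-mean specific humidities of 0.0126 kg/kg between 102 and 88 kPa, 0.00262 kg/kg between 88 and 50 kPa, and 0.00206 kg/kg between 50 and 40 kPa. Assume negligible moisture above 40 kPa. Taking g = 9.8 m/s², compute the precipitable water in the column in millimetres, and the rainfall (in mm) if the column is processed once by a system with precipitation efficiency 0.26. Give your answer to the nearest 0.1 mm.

Precipitable water is the column-integrated vapour mass per unit area: PW = (1/g) Σ q̄ Δp, with q in kg/kg and Δp in Pa (1 kg/m² of water = 1 mm).
Layer 102–88 kPa: Δp = 140 hPa = 14000 Pa, q̄ = 0.0126 kg/kg → 0.0126 × 14000 / 9.8 = 18.00 mm
Layer 88–50 kPa: Δp = 380 hPa = 38000 Pa, q̄ = 0.00262 kg/kg → 0.00262 × 38000 / 9.8 = 10.16 mm
Layer 50–40 kPa: Δp = 100 hPa = 10000 Pa, q̄ = 0.00206 kg/kg → 0.00206 × 10000 / 9.8 = 2.10 mm
PW = 18.00 + 10.16 + 2.10 = 30.26 ≈ 30.3 mm.
Rainfall = ε × PW = 0.26 × 30.3 = 7.9 mm.

PW ≈ 30.3 mm; rainfall ≈ 7.9 mm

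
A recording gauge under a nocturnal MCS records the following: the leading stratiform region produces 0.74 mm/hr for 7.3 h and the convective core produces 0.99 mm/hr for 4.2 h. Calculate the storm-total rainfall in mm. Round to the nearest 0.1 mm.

Total = Σ Rᵢ Δtᵢ = 0.74 × 7.3 + 0.99 × 4.2
      = 5.402 + 4.158 = 9.6 mm.

total ≈ 9.6 mm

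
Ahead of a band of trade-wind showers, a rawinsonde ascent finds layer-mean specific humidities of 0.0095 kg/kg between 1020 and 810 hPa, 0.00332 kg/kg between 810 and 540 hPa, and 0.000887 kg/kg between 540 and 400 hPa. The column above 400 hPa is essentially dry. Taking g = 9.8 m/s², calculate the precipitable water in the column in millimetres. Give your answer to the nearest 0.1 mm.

Precipitable water is the column-integrated vapour mass per unit area: PW = (1/g) Σ q̄ Δp, with q in kg/kg and Δp in Pa (1 kg/m² of water = 1 mm).
Layer 1020–810 hPa: Δp = 210 hPa = 21000 Pa, q̄ = 0.0095 kg/kg → 0.0095 × 21000 / 9.8 = 20.36 mm
Layer 810–540 hPa: Δp = 270 hPa = 27000 Pa, q̄ = 0.00332 kg/kg → 0.00332 × 27000 / 9.8 = 9.15 mm
Layer 540–400 hPa: Δp = 140 hPa = 14000 Pa, q̄ = 0.000887 kg/kg → 0.000887 × 14000 / 9.8 = 1.27 mm
PW = 20.36 + 9.15 + 1.27 = 30.78 ≈ 30.8 mm.

PW ≈ 30.8 mm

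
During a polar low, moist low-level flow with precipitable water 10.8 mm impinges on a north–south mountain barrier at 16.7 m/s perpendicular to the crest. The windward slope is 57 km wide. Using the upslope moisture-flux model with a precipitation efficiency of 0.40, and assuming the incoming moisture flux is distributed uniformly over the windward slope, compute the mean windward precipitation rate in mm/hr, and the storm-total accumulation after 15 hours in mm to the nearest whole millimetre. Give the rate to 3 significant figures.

R ≈ 4.56 mm/hr; total ≈ 68 mm

Incoming column moisture flux per unit ridge length: F = V × PW = 16.7 × 10.8 = 180.36 mm·m/s.
Spread over the 57 km slope with efficiency ε = 0.40: R = ε·F/W = 0.40 × 180.36 / 57000 m = 1.266e-03 mm/s.
R = 1.266e-03 × 3600 = 4.56 mm/hr.
Over 15 h: total = 4.56 × 15 = 68.4 ≈ 68 mm.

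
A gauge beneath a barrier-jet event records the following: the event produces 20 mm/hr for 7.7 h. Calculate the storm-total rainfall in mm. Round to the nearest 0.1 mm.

total ≈ 154.0 mm

Total = Σ Rᵢ Δtᵢ = 20 × 7.7
      = 154 = 154.0 mm.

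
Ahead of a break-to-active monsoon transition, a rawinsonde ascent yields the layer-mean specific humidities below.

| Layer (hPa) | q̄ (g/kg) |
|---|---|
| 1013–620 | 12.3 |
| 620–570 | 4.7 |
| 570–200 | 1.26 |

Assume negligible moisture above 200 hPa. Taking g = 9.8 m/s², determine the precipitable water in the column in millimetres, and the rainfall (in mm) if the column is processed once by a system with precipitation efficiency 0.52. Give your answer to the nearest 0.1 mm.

Precipitable water is the column-integrated vapour mass per unit area: PW = (1/g) Σ q̄ Δp, with q in kg/kg and Δp in Pa (1 kg/m² of water = 1 mm).
Layer 1013–620 hPa: Δp = 393 hPa = 39300 Pa, q̄ = 0.0123 kg/kg → 0.0123 × 39300 / 9.8 = 49.33 mm
Layer 620–570 hPa: Δp = 50 hPa = 5000 Pa, q̄ = 0.0047 kg/kg → 0.0047 × 5000 / 9.8 = 2.40 mm
Layer 570–200 hPa: Δp = 370 hPa = 37000 Pa, q̄ = 0.00126 kg/kg → 0.00126 × 37000 / 9.8 = 4.76 mm
PW = 49.33 + 2.40 + 4.76 = 56.49 ≈ 56.5 mm.
Rainfall = ε × PW = 0.52 × 56.5 = 29.4 mm.

PW ≈ 56.5 mm; rainfall ≈ 29.4 mm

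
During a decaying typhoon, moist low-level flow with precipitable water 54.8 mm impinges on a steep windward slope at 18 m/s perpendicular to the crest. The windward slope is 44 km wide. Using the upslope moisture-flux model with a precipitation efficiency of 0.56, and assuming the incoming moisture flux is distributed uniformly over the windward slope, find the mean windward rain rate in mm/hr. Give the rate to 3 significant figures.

Incoming column moisture flux per unit ridge length: F = V × PW = 18 × 54.8 = 986.4 mm·m/s.
Spread over the 44 km slope with efficiency ε = 0.56: R = ε·F/W = 0.56 × 986.4 / 44000 m = 1.255e-02 mm/s.
R = 1.255e-02 × 3600 = 45.2 mm/hr.

R ≈ 45.2 mm/hr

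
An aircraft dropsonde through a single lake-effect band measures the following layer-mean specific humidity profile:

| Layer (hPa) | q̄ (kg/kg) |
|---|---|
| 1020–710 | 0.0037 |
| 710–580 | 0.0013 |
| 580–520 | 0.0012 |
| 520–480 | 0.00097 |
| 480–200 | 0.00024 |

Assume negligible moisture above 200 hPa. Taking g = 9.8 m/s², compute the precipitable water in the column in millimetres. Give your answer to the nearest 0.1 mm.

PW ≈ 15.2 mm

Precipitable water is the column-integrated vapour mass per unit area: PW = (1/g) Σ q̄ Δp, with q in kg/kg and Δp in Pa (1 kg/m² of water = 1 mm).
Layer 1020–710 hPa: Δp = 310 hPa = 31000 Pa, q̄ = 0.0037 kg/kg → 0.0037 × 31000 / 9.8 = 11.70 mm
Layer 710–580 hPa: Δp = 130 hPa = 13000 Pa, q̄ = 0.0013 kg/kg → 0.0013 × 13000 / 9.8 = 1.72 mm
Layer 580–520 hPa: Δp = 60 hPa = 6000 Pa, q̄ = 0.0012 kg/kg → 0.0012 × 6000 / 9.8 = 0.73 mm
Layer 520–480 hPa: Δp = 40 hPa = 4000 Pa, q̄ = 0.00097 kg/kg → 0.00097 × 4000 / 9.8 = 0.40 mm
Layer 480–200 hPa: Δp = 280 hPa = 28000 Pa, q̄ = 0.00024 kg/kg → 0.00024 × 28000 / 9.8 = 0.69 mm
PW = 11.70 + 1.72 + 0.73 + 0.40 + 0.69 = 15.24 ≈ 15.2 mm.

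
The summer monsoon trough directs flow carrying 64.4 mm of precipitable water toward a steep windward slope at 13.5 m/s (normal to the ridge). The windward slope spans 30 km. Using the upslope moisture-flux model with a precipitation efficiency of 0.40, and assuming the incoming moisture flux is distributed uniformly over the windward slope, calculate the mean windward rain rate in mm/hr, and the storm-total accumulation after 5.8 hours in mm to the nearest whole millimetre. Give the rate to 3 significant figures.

R ≈ 41.7 mm/hr; total ≈ 242 mm

Incoming column moisture flux per unit ridge length: F = V × PW = 13.5 × 64.4 = 869.4 mm·m/s.
Spread over the 30 km slope with efficiency ε = 0.40: R = ε·F/W = 0.40 × 869.4 / 30000 m = 1.159e-02 mm/s.
R = 1.159e-02 × 3600 = 41.7 mm/hr.
Over 5.8 h: total = 41.7 × 5.8 = 241.86 ≈ 242 mm.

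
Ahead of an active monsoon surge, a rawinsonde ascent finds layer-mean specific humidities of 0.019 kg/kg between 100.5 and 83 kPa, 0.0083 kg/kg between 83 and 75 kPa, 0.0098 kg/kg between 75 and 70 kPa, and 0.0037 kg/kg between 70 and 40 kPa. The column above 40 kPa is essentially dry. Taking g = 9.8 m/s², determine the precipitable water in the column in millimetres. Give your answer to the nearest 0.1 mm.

Precipitable water is the column-integrated vapour mass per unit area: PW = (1/g) Σ q̄ Δp, with q in kg/kg and Δp in Pa (1 kg/m² of water = 1 mm).
Layer 100.5–83 kPa: Δp = 175 hPa = 17500 Pa, q̄ = 0.019 kg/kg → 0.019 × 17500 / 9.8 = 33.93 mm
Layer 83–75 kPa: Δp = 80 hPa = 8000 Pa, q̄ = 0.0083 kg/kg → 0.0083 × 8000 / 9.8 = 6.78 mm
Layer 75–70 kPa: Δp = 50 hPa = 5000 Pa, q̄ = 0.0098 kg/kg → 0.0098 × 5000 / 9.8 = 5.00 mm
Layer 70–40 kPa: Δp = 300 hPa = 30000 Pa, q̄ = 0.0037 kg/kg → 0.0037 × 30000 / 9.8 = 11.33 mm
PW = 33.93 + 6.78 + 5.00 + 11.33 = 57.04 ≈ 57.0 mm.

PW ≈ 57.0 mm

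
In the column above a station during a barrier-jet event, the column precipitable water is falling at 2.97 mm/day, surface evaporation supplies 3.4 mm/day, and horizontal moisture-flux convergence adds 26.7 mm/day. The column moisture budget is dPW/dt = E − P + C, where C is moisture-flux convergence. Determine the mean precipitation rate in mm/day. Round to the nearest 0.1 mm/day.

P ≈ 33.1 mm/day

dPW/dt = -2.97 mm/day.
P = E + C − dPW/dt = 3.4 + (26.7) − (-2.97) = 33.1 mm/day.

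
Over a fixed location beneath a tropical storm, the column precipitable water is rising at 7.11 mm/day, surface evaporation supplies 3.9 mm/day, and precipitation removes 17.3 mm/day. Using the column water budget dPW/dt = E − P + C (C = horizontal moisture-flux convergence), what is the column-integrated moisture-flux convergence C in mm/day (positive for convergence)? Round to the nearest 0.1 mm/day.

C ≈ 20.5 mm/day

dPW/dt = +7.11 mm/day.
C = dPW/dt − E + P = (+7.11) − 3.9 + 17.3 = 20.5 mm/day.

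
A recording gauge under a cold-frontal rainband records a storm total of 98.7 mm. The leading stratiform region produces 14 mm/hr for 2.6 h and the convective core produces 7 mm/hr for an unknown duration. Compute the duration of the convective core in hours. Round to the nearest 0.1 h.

duration ≈ 8.9 h

Known phases: 14 × 2.6 = 36.4 mm.
Remaining depth = 98.7 − 36.4 = 62.3 mm.
Duration = 62.3 / 7 = 8.9 h.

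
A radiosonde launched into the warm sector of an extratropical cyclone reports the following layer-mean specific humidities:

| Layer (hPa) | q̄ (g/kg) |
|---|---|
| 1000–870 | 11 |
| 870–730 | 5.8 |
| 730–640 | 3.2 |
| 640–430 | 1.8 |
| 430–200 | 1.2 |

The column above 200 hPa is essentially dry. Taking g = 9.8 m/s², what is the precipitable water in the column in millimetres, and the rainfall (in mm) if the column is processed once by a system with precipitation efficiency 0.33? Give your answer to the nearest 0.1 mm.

PW ≈ 32.5 mm; rainfall ≈ 10.7 mm

Precipitable water is the column-integrated vapour mass per unit area: PW = (1/g) Σ q̄ Δp, with q in kg/kg and Δp in Pa (1 kg/m² of water = 1 mm).
Layer 1000–870 hPa: Δp = 130 hPa = 13000 Pa, q̄ = 0.011 kg/kg → 0.011 × 13000 / 9.8 = 14.59 mm
Layer 870–730 hPa: Δp = 140 hPa = 14000 Pa, q̄ = 0.0058 kg/kg → 0.0058 × 14000 / 9.8 = 8.29 mm
Layer 730–640 hPa: Δp = 90 hPa = 9000 Pa, q̄ = 0.0032 kg/kg → 0.0032 × 9000 / 9.8 = 2.94 mm
Layer 640–430 hPa: Δp = 210 hPa = 21000 Pa, q̄ = 0.0018 kg/kg → 0.0018 × 21000 / 9.8 = 3.86 mm
Layer 430–200 hPa: Δp = 230 hPa = 23000 Pa, q̄ = 0.0012 kg/kg → 0.0012 × 23000 / 9.8 = 2.82 mm
PW = 14.59 + 8.29 + 2.94 + 3.86 + 2.82 = 32.50 ≈ 32.5 mm.
Rainfall = ε × PW = 0.33 × 32.5 = 10.7 mm.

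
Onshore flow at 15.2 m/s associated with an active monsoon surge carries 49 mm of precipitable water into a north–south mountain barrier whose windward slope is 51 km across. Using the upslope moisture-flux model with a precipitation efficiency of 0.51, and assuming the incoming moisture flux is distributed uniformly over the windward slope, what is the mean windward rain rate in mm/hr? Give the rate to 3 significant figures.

R ≈ 26.8 mm/hr

Incoming column moisture flux per unit ridge length: F = V × PW = 15.2 × 49 = 744.8 mm·m/s.
Spread over the 51 km slope with efficiency ε = 0.51: R = ε·F/W = 0.51 × 744.8 / 51000 m = 7.448e-03 mm/s.
R = 7.448e-03 × 3600 = 26.8 mm/hr.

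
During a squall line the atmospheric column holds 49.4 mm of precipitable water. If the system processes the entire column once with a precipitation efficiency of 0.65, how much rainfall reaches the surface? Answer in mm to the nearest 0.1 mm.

rainfall ≈ 32.1 mm

Rainfall = ε × PW = 0.65 × 49.4 = 32.1 mm.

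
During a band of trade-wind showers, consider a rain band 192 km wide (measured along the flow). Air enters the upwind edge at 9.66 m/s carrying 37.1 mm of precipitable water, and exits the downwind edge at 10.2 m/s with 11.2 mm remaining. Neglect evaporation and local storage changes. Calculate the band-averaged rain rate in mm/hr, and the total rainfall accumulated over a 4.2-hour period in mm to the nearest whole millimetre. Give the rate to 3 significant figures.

Column moisture flux per unit crosswind length is F = V × PW.
Inflow: F_in = 9.66 × 37.1 = 358.386 mm·m/s
Outflow: F_out = 10.2 × 11.2 = 114.24 mm·m/s
Steady-state rate R = (F_in − F_out)/L = (358.386 − 114.24) / 192000 m = 1.272e-03 mm/s.
R = 1.272e-03 × 3600 = 4.58 mm/hr.
Over 4.2 h: total = 4.58 × 4.2 = 19.236 ≈ 19 mm.

R ≈ 4.58 mm/hr; total ≈ 19 mm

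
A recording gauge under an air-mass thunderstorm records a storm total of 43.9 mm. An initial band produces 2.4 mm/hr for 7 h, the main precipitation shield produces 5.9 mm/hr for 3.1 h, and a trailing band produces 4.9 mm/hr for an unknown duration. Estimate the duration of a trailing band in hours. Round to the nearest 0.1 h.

Known phases: 2.4 × 7 + 5.9 × 3.1 = 16.8 + 18.29 = 35.09 mm.
Remaining depth = 43.9 − 35.09 = 8.81 mm.
Duration = 8.81 / 4.9 = 1.8 h.

duration ≈ 1.8 h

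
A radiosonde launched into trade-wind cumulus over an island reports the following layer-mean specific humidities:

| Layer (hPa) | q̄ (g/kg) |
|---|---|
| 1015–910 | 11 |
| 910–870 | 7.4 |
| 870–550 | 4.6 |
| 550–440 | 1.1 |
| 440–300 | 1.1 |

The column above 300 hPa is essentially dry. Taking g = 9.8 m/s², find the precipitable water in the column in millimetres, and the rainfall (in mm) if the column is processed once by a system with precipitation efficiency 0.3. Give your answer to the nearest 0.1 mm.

Precipitable water is the column-integrated vapour mass per unit area: PW = (1/g) Σ q̄ Δp, with q in kg/kg and Δp in Pa (1 kg/m² of water = 1 mm).
Layer 1015–910 hPa: Δp = 105 hPa = 10500 Pa, q̄ = 0.011 kg/kg → 0.011 × 10500 / 9.8 = 11.79 mm
Layer 910–870 hPa: Δp = 40 hPa = 4000 Pa, q̄ = 0.0074 kg/kg → 0.0074 × 4000 / 9.8 = 3.02 mm
Layer 870–550 hPa: Δp = 320 hPa = 32000 Pa, q̄ = 0.0046 kg/kg → 0.0046 × 32000 / 9.8 = 15.02 mm
Layer 550–440 hPa: Δp = 110 hPa = 11000 Pa, q̄ = 0.0011 kg/kg → 0.0011 × 11000 / 9.8 = 1.23 mm
Layer 440–300 hPa: Δp = 140 hPa = 14000 Pa, q̄ = 0.0011 kg/kg → 0.0011 × 14000 / 9.8 = 1.57 mm
PW = 11.79 + 3.02 + 15.02 + 1.23 + 1.57 = 32.63 ≈ 32.6 mm.
Rainfall = ε × PW = 0.3 × 32.6 = 9.8 mm.

PW ≈ 32.6 mm; rainfall ≈ 9.8 mm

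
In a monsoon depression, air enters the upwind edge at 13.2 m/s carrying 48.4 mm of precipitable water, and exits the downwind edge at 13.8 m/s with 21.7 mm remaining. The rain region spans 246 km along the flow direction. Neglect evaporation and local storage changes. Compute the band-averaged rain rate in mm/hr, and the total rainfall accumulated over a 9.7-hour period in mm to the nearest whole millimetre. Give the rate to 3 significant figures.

R ≈ 4.97 mm/hr; total ≈ 48 mm

Column moisture flux per unit crosswind length is F = V × PW.
Inflow: F_in = 13.2 × 48.4 = 638.88 mm·m/s
Outflow: F_out = 13.8 × 21.7 = 299.46 mm·m/s
Steady-state rate R = (F_in − F_out)/L = (638.88 − 299.46) / 246000 m = 1.380e-03 mm/s.
R = 1.380e-03 × 3600 = 4.97 mm/hr.
Over 9.7 h: total = 4.97 × 9.7 = 48.209 ≈ 48 mm.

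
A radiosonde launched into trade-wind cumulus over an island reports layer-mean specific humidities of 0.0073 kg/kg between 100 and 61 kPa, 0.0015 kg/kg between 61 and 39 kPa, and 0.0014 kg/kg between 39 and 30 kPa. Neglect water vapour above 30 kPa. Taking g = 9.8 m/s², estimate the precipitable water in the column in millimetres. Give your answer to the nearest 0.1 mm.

PW ≈ 33.7 mm

Precipitable water is the column-integrated vapour mass per unit area: PW = (1/g) Σ q̄ Δp, with q in kg/kg and Δp in Pa (1 kg/m² of water = 1 mm).
Layer 100–61 kPa: Δp = 390 hPa = 39000 Pa, q̄ = 0.0073 kg/kg → 0.0073 × 39000 / 9.8 = 29.05 mm
Layer 61–39 kPa: Δp = 220 hPa = 22000 Pa, q̄ = 0.0015 kg/kg → 0.0015 × 22000 / 9.8 = 3.37 mm
Layer 39–30 kPa: Δp = 90 hPa = 9000 Pa, q̄ = 0.0014 kg/kg → 0.0014 × 9000 / 9.8 = 1.29 mm
PW = 29.05 + 3.37 + 1.29 = 33.71 ≈ 33.7 mm.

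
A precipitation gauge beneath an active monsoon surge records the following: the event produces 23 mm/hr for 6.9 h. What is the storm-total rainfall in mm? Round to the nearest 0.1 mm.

Total = Σ Rᵢ Δtᵢ = 23 × 6.9
      = 158.7 = 158.7 mm.

total ≈ 158.7 mm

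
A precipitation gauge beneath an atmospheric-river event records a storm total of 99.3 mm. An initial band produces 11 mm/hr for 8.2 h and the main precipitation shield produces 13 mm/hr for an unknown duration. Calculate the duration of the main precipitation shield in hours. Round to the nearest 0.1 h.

Known phases: 11 × 8.2 = 90.2 mm.
Remaining depth = 99.3 − 90.2 = 9.1 mm.
Duration = 9.1 / 13 = 0.7 h.

duration ≈ 0.7 h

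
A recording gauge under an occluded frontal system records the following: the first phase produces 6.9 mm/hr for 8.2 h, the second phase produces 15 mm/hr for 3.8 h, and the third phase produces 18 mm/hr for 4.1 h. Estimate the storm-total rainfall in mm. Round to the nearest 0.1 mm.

total ≈ 187.4 mm

Total = Σ Rᵢ Δtᵢ = 6.9 × 8.2 + 15 × 3.8 + 18 × 4.1
      = 56.58 + 57 + 73.8 = 187.4 mm.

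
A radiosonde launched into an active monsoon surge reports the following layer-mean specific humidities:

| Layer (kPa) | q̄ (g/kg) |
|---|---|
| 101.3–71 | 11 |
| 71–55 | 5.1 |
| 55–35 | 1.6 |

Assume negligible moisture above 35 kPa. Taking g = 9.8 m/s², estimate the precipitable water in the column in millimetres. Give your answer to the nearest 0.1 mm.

Precipitable water is the column-integrated vapour mass per unit area: PW = (1/g) Σ q̄ Δp, with q in kg/kg and Δp in Pa (1 kg/m² of water = 1 mm).
Layer 101.3–71 kPa: Δp = 303 hPa = 30300 Pa, q̄ = 0.011 kg/kg → 0.011 × 30300 / 9.8 = 34.01 mm
Layer 71–55 kPa: Δp = 160 hPa = 16000 Pa, q̄ = 0.0051 kg/kg → 0.0051 × 16000 / 9.8 = 8.33 mm
Layer 55–35 kPa: Δp = 200 hPa = 20000 Pa, q̄ = 0.0016 kg/kg → 0.0016 × 20000 / 9.8 = 3.27 mm
PW = 34.01 + 8.33 + 3.27 = 45.61 ≈ 45.6 mm.

PW ≈ 45.6 mm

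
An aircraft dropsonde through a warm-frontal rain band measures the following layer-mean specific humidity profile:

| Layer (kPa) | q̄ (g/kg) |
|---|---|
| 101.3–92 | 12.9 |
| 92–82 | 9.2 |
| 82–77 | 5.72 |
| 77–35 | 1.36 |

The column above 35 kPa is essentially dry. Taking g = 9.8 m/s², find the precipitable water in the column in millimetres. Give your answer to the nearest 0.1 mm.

PW ≈ 30.4 mm

Precipitable water is the column-integrated vapour mass per unit area: PW = (1/g) Σ q̄ Δp, with q in kg/kg and Δp in Pa (1 kg/m² of water = 1 mm).
Layer 101.3–92 kPa: Δp = 93 hPa = 9300 Pa, q̄ = 0.0129 kg/kg → 0.0129 × 9300 / 9.8 = 12.24 mm
Layer 92–82 kPa: Δp = 100 hPa = 10000 Pa, q̄ = 0.0092 kg/kg → 0.0092 × 10000 / 9.8 = 9.39 mm
Layer 82–77 kPa: Δp = 50 hPa = 5000 Pa, q̄ = 0.00572 kg/kg → 0.00572 × 5000 / 9.8 = 2.92 mm
Layer 77–35 kPa: Δp = 420 hPa = 42000 Pa, q̄ = 0.00136 kg/kg → 0.00136 × 42000 / 9.8 = 5.83 mm
PW = 12.24 + 9.39 + 2.92 + 5.83 = 30.38 ≈ 30.4 mm.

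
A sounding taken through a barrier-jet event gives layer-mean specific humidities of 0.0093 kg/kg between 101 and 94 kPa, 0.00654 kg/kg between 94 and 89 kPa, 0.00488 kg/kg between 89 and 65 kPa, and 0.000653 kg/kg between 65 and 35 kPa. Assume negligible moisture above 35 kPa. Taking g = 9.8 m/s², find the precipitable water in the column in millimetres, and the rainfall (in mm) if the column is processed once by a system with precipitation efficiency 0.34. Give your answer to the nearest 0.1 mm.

PW ≈ 23.9 mm; rainfall ≈ 8.1 mm

Precipitable water is the column-integrated vapour mass per unit area: PW = (1/g) Σ q̄ Δp, with q in kg/kg and Δp in Pa (1 kg/m² of water = 1 mm).
Layer 101–94 kPa: Δp = 70 hPa = 7000 Pa, q̄ = 0.0093 kg/kg → 0.0093 × 7000 / 9.8 = 6.64 mm
Layer 94–89 kPa: Δp = 50 hPa = 5000 Pa, q̄ = 0.00654 kg/kg → 0.00654 × 5000 / 9.8 = 3.34 mm
Layer 89–65 kPa: Δp = 240 hPa = 24000 Pa, q̄ = 0.00488 kg/kg → 0.00488 × 24000 / 9.8 = 11.95 mm
Layer 65–35 kPa: Δp = 300 hPa = 30000 Pa, q̄ = 0.000653 kg/kg → 0.000653 × 30000 / 9.8 = 2.00 mm
PW = 6.64 + 3.34 + 11.95 + 2.00 = 23.93 ≈ 23.9 mm.
Rainfall = ε × PW = 0.34 × 23.9 = 8.1 mm.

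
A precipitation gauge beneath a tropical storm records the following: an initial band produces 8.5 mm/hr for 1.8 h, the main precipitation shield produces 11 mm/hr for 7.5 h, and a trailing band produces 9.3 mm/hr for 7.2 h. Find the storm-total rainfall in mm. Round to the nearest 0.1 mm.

Total = Σ Rᵢ Δtᵢ = 8.5 × 1.8 + 11 × 7.5 + 9.3 × 7.2
      = 15.3 + 82.5 + 66.96 = 164.8 mm.

total ≈ 164.8 mm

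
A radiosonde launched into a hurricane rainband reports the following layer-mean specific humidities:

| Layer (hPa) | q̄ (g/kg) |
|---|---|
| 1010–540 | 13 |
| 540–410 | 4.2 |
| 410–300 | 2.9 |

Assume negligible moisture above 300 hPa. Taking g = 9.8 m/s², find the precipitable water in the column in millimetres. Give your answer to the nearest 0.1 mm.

PW ≈ 71.2 mm

Precipitable water is the column-integrated vapour mass per unit area: PW = (1/g) Σ q̄ Δp, with q in kg/kg and Δp in Pa (1 kg/m² of water = 1 mm).
Layer 1010–540 hPa: Δp = 470 hPa = 47000 Pa, q̄ = 0.013 kg/kg → 0.013 × 47000 / 9.8 = 62.35 mm
Layer 540–410 hPa: Δp = 130 hPa = 13000 Pa, q̄ = 0.0042 kg/kg → 0.0042 × 13000 / 9.8 = 5.57 mm
Layer 410–300 hPa: Δp = 110 hPa = 11000 Pa, q̄ = 0.0029 kg/kg → 0.0029 × 11000 / 9.8 = 3.26 mm
PW = 62.35 + 5.57 + 3.26 = 71.18 ≈ 71.2 mm.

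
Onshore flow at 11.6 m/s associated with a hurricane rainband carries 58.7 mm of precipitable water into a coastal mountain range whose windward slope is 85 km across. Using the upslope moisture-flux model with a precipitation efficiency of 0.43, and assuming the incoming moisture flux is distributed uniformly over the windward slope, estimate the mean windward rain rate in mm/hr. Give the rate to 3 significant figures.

Incoming column moisture flux per unit ridge length: F = V × PW = 11.6 × 58.7 = 680.92 mm·m/s.
Spread over the 85 km slope with efficiency ε = 0.43: R = ε·F/W = 0.43 × 680.92 / 85000 m = 3.445e-03 mm/s.
R = 3.445e-03 × 3600 = 12.4 mm/hr.

R ≈ 12.4 mm/hr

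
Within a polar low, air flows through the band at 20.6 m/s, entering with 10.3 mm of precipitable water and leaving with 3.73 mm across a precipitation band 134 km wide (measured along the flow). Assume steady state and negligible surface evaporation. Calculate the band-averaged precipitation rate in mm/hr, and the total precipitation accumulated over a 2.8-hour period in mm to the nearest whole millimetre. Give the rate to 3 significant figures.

Column moisture flux per unit crosswind length is F = V × PW.
Inflow: F_in = 20.6 × 10.3 = 212.18 mm·m/s
Outflow: F_out = 20.6 × 3.73 = 76.838 mm·m/s
Steady-state rate R = (F_in − F_out)/L = (212.18 − 76.838) / 134000 m = 1.010e-03 mm/s.
R = 1.010e-03 × 3600 = 3.64 mm/hr.
Over 2.8 h: total = 3.64 × 2.8 = 10.192 ≈ 10 mm.

R ≈ 3.64 mm/hr; total ≈ 10 mm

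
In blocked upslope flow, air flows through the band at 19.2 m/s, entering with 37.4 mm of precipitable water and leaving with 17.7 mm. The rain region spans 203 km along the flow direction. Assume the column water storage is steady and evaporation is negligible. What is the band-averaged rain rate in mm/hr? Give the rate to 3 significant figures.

R ≈ 6.71 mm/hr

Column moisture flux per unit crosswind length is F = V × PW.
Inflow: F_in = 19.2 × 37.4 = 718.08 mm·m/s
Outflow: F_out = 19.2 × 17.7 = 339.84 mm·m/s
Steady-state rate R = (F_in − F_out)/L = (718.08 − 339.84) / 203000 m = 1.863e-03 mm/s.
R = 1.863e-03 × 3600 = 6.71 mm/hr.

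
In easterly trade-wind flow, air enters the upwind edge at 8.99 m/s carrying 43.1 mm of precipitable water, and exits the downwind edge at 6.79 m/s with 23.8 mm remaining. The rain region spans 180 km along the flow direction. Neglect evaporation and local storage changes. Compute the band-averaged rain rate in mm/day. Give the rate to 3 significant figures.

Column moisture flux per unit crosswind length is F = V × PW.
Inflow: F_in = 8.99 × 43.1 = 387.469 mm·m/s
Outflow: F_out = 6.79 × 23.8 = 161.602 mm·m/s
Steady-state rate R = (F_in − F_out)/L = (387.469 − 161.602) / 180000 m = 1.255e-03 mm/s.
R = 1.255e-03 × 3600 × 24 = 108 mm/day.

R ≈ 108 mm/day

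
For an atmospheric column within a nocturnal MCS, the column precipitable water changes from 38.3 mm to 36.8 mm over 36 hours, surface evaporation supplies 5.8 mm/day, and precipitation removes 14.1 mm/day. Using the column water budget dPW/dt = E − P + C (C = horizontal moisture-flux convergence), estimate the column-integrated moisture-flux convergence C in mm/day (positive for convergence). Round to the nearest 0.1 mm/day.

dPW/dt = (36.8 − 38.3) mm / (36/24 day) = -1.000 mm/day.
C = dPW/dt − E + P = (-1.000) − 5.8 + 14.1 = 7.3 mm/day.

C ≈ 7.3 mm/day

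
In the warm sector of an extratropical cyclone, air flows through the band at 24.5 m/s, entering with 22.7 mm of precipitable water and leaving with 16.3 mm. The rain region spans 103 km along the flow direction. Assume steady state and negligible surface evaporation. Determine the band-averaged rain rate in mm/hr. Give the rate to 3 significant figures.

R ≈ 5.48 mm/hr

Column moisture flux per unit crosswind length is F = V × PW.
Inflow: F_in = 24.5 × 22.7 = 556.15 mm·m/s
Outflow: F_out = 24.5 × 16.3 = 399.35 mm·m/s
Steady-state rate R = (F_in − F_out)/L = (556.15 − 399.35) / 103000 m = 1.522e-03 mm/s.
R = 1.522e-03 × 3600 = 5.48 mm/hr.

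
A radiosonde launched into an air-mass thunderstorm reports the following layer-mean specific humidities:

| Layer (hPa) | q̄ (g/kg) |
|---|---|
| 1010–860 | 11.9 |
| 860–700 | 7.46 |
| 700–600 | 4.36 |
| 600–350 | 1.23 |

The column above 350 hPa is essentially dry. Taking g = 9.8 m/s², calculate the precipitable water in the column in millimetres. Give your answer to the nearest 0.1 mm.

PW ≈ 38.0 mm

Precipitable water is the column-integrated vapour mass per unit area: PW = (1/g) Σ q̄ Δp, with q in kg/kg and Δp in Pa (1 kg/m² of water = 1 mm).
Layer 1010–860 hPa: Δp = 150 hPa = 15000 Pa, q̄ = 0.0119 kg/kg → 0.0119 × 15000 / 9.8 = 18.21 mm
Layer 860–700 hPa: Δp = 160 hPa = 16000 Pa, q̄ = 0.00746 kg/kg → 0.00746 × 16000 / 9.8 = 12.18 mm
Layer 700–600 hPa: Δp = 100 hPa = 10000 Pa, q̄ = 0.00436 kg/kg → 0.00436 × 10000 / 9.8 = 4.45 mm
Layer 600–350 hPa: Δp = 250 hPa = 25000 Pa, q̄ = 0.00123 kg/kg → 0.00123 × 25000 / 9.8 = 3.14 mm
PW = 18.21 + 12.18 + 4.45 + 3.14 = 37.98 ≈ 38.0 mm.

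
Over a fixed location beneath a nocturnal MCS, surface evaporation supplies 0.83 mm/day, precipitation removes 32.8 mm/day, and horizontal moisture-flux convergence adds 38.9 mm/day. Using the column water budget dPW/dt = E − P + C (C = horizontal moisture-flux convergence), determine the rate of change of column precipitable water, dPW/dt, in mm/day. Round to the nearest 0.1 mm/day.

dPW/dt = E − P + C = 0.83 − 32.8 + (38.9) = 6.9 mm/day.

dPW/dt ≈ 6.9 mm/day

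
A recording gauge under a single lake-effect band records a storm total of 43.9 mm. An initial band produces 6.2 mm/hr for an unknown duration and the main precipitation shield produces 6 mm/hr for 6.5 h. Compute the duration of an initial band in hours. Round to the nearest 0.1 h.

duration ≈ 0.8 h

Known phases: 6 × 6.5 = 39 mm.
Remaining depth = 43.9 − 39 = 4.9 mm.
Duration = 4.9 / 6.2 = 0.8 h.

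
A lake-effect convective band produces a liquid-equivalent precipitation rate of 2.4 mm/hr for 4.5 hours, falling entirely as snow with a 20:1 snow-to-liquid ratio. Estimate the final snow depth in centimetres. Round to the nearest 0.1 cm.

snow depth ≈ 21.6 cm

Liquid-equivalent depth = 2.4 × 4.5 = 10.8 mm.
Snow depth = 10.8 mm × 20 = 216 mm = 21.6 cm.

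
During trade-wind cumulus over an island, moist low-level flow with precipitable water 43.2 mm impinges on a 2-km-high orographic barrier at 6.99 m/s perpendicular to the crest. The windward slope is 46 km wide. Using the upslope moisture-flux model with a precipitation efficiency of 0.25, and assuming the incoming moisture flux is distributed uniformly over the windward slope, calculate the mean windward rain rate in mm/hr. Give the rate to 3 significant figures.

Incoming column moisture flux per unit ridge length: F = V × PW = 6.99 × 43.2 = 301.968 mm·m/s.
Spread over the 46 km slope with efficiency ε = 0.25: R = ε·F/W = 0.25 × 301.968 / 46000 m = 1.641e-03 mm/s.
R = 1.641e-03 × 3600 = 5.91 mm/hr.

R ≈ 5.91 mm/hr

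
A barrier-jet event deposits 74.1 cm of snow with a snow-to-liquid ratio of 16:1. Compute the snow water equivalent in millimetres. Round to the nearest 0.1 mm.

SWE ≈ 46.3 mm

SWE = snow depth / ratio = 74.1 cm / 16 = 4.631 cm = 46.3 mm.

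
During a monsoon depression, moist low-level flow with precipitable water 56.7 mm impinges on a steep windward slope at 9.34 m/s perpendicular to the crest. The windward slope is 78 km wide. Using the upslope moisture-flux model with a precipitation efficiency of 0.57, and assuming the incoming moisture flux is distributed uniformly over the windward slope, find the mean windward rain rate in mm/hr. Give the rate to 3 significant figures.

R ≈ 13.9 mm/hr

Incoming column moisture flux per unit ridge length: F = V × PW = 9.34 × 56.7 = 529.578 mm·m/s.
Spread over the 78 km slope with efficiency ε = 0.57: R = ε·F/W = 0.57 × 529.578 / 78000 m = 3.870e-03 mm/s.
R = 3.870e-03 × 3600 = 13.9 mm/hr.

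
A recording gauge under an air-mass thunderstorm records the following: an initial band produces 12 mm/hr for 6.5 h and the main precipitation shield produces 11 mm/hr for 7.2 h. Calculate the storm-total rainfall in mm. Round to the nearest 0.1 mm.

total ≈ 157.2 mm

Total = Σ Rᵢ Δtᵢ = 12 × 6.5 + 11 × 7.2
      = 78 + 79.2 = 157.2 mm.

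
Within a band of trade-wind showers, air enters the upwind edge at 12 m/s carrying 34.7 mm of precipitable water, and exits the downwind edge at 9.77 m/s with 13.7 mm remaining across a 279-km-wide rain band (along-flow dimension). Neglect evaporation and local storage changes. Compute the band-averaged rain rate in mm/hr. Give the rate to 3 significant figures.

Column moisture flux per unit crosswind length is F = V × PW.
Inflow: F_in = 12 × 34.7 = 416.4 mm·m/s
Outflow: F_out = 9.77 × 13.7 = 133.849 mm·m/s
Steady-state rate R = (F_in − F_out)/L = (416.4 − 133.849) / 279000 m = 1.013e-03 mm/s.
R = 1.013e-03 × 3600 = 3.65 mm/hr.

R ≈ 3.65 mm/hr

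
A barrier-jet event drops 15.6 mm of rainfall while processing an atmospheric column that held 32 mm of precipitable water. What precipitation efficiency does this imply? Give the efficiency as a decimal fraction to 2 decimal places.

ε = rainfall / PW = 15.6 / 32 = 0.49.

ε ≈ 0.49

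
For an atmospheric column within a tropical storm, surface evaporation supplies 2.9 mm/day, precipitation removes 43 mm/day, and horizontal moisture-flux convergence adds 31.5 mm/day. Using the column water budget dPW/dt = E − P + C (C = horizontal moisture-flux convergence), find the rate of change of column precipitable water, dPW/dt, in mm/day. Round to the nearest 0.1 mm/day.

dPW/dt ≈ -8.6 mm/day

dPW/dt = E − P + C = 2.9 − 43 + (31.5) = -8.6 mm/day.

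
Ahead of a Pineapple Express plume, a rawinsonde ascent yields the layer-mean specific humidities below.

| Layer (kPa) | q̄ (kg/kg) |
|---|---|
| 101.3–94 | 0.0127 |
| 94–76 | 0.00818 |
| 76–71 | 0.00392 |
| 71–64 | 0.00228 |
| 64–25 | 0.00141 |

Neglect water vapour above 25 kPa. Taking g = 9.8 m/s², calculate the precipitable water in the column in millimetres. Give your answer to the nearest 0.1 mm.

Precipitable water is the column-integrated vapour mass per unit area: PW = (1/g) Σ q̄ Δp, with q in kg/kg and Δp in Pa (1 kg/m² of water = 1 mm).
Layer 101.3–94 kPa: Δp = 73 hPa = 7300 Pa, q̄ = 0.0127 kg/kg → 0.0127 × 7300 / 9.8 = 9.46 mm
Layer 94–76 kPa: Δp = 180 hPa = 18000 Pa, q̄ = 0.00818 kg/kg → 0.00818 × 18000 / 9.8 = 15.02 mm
Layer 76–71 kPa: Δp = 50 hPa = 5000 Pa, q̄ = 0.00392 kg/kg → 0.00392 × 5000 / 9.8 = 2.00 mm
Layer 71–64 kPa: Δp = 70 hPa = 7000 Pa, q̄ = 0.00228 kg/kg → 0.00228 × 7000 / 9.8 = 1.63 mm
Layer 64–25 kPa: Δp = 390 hPa = 39000 Pa, q̄ = 0.00141 kg/kg → 0.00141 × 39000 / 9.8 = 5.61 mm
PW = 9.46 + 15.02 + 2.00 + 1.63 + 5.61 = 33.72 ≈ 33.7 mm.

PW ≈ 33.7 mm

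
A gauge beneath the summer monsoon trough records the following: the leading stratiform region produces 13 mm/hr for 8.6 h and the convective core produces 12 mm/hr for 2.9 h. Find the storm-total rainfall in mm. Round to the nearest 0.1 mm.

Total = Σ Rᵢ Δtᵢ = 13 × 8.6 + 12 × 2.9
      = 111.8 + 34.8 = 146.6 mm.

total ≈ 146.6 mm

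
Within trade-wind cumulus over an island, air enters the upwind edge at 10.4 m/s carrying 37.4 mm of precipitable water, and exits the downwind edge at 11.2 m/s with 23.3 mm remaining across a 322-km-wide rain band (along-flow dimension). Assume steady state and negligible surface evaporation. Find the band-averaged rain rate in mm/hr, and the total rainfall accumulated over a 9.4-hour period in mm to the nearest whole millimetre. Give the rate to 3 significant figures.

R ≈ 1.43 mm/hr; total ≈ 13 mm

Column moisture flux per unit crosswind length is F = V × PW.
Inflow: F_in = 10.4 × 37.4 = 388.96 mm·m/s
Outflow: F_out = 11.2 × 23.3 = 260.96 mm·m/s
Steady-state rate R = (F_in − F_out)/L = (388.96 − 260.96) / 322000 m = 3.975e-04 mm/s.
R = 3.975e-04 × 3600 = 1.43 mm/hr.
Over 9.4 h: total = 1.43 × 9.4 = 13.442 ≈ 13 mm.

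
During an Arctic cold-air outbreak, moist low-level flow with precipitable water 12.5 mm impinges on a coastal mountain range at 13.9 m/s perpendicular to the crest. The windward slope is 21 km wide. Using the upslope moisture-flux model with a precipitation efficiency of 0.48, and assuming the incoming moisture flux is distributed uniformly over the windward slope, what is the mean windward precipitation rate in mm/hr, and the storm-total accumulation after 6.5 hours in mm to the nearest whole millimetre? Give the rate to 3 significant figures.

R ≈ 14.3 mm/hr; total ≈ 93 mm

Incoming column moisture flux per unit ridge length: F = V × PW = 13.9 × 12.5 = 173.75 mm·m/s.
Spread over the 21 km slope with efficiency ε = 0.48: R = ε·F/W = 0.48 × 173.75 / 21000 m = 3.971e-03 mm/s.
R = 3.971e-03 × 3600 = 14.3 mm/hr.
Over 6.5 h: total = 14.3 × 6.5 = 92.95 ≈ 93 mm.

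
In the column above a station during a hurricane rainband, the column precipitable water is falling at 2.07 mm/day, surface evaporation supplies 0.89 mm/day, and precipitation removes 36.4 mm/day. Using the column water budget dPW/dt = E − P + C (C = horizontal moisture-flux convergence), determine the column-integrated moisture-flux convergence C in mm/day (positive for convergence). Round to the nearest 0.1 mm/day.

C ≈ 33.4 mm/day

dPW/dt = -2.07 mm/day.
C = dPW/dt − E + P = (-2.07) − 0.89 + 36.4 = 33.4 mm/day.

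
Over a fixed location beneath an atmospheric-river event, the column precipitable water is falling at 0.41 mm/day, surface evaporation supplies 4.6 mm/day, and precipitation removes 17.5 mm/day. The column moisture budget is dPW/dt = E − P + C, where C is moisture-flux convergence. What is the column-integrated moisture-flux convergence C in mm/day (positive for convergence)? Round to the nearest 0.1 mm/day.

C ≈ 12.5 mm/day

dPW/dt = -0.41 mm/day.
C = dPW/dt − E + P = (-0.41) − 4.6 + 17.5 = 12.5 mm/day.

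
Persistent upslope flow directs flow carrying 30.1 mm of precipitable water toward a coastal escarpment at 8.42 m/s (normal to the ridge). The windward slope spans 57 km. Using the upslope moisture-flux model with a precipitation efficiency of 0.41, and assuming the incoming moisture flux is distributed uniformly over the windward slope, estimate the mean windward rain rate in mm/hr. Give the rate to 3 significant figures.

Incoming column moisture flux per unit ridge length: F = V × PW = 8.42 × 30.1 = 253.442 mm·m/s.
Spread over the 57 km slope with efficiency ε = 0.41: R = ε·F/W = 0.41 × 253.442 / 57000 m = 1.823e-03 mm/s.
R = 1.823e-03 × 3600 = 6.56 mm/hr.

R ≈ 6.56 mm/hr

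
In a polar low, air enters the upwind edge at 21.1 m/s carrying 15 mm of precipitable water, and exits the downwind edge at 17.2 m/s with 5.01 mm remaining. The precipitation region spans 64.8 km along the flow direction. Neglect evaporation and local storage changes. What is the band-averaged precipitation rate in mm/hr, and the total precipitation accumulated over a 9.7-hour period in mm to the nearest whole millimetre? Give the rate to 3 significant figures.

R ≈ 12.8 mm/hr; total ≈ 124 mm

Column moisture flux per unit crosswind length is F = V × PW.
Inflow: F_in = 21.1 × 15 = 316.5 mm·m/s
Outflow: F_out = 17.2 × 5.01 = 86.172 mm·m/s
Steady-state rate R = (F_in − F_out)/L = (316.5 − 86.172) / 64800 m = 3.554e-03 mm/s.
R = 3.554e-03 × 3600 = 12.8 mm/hr.
Over 9.7 h: total = 12.8 × 9.7 = 124.16 ≈ 124 mm.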